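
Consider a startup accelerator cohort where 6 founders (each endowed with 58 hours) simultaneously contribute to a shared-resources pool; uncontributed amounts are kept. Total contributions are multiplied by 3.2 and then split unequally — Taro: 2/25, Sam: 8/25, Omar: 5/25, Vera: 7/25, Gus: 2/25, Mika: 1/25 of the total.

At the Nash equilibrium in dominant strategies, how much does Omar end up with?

95.12 hours

Player j's private return per contributed unit is 3.2 × (j's share). Contributing is weakly dominant for j when that share is at least 1/3.2 = 0.3125, and contributing 0 is dominant otherwise.
The only share above 0.3125 is Sam's 8/25, contributing 58; the remaining 5 contribute 0. Total contributed: 58.
Omar keeps 58 and receives 3.2 × 58 × 5/25 = 37.12 from the shared-resources pool, for a payoff of 95.12.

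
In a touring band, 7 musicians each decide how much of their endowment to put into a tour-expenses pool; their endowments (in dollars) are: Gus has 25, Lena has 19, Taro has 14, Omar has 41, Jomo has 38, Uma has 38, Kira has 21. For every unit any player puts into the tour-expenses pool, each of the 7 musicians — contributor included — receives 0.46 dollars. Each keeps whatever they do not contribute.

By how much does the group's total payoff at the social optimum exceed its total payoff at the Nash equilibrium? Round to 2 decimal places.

435.12 dollars

The private return per contributed unit is 0.46 < 1 for everyone, so the Nash equilibrium is zero contribution and the group total is Σ E_j = 25 + 19 + 14 + 41 + 38 + 38 + 21 = 196.
Each contributed unit returns 3.220 to the group, so the social optimum is full contribution by everyone: group total = 3.220 × 196 = 631.12.
Efficiency loss = (3.220 − 1) × 196 = 435.12.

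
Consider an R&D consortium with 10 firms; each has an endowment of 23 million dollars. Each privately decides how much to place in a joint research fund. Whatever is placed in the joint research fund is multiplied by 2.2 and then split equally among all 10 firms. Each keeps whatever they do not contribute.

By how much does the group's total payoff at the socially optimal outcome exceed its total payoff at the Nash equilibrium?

Each contributed unit returns 2.2/10 = 0.2200 to its contributor — below 1 — so contributing 0 is dominant for every player. At the Nash equilibrium everyone keeps their 23, and the group total is 10 × 23 = 230.
Each contributed unit returns 2.200 to the group as a whole (0.2200 to each of 10 players), which exceeds 1, so the social optimum is full contribution: group total = 2.200 × 230 = 506.00.
Efficiency loss = 506.00 − 230 = 276.00.

276.00 million dollars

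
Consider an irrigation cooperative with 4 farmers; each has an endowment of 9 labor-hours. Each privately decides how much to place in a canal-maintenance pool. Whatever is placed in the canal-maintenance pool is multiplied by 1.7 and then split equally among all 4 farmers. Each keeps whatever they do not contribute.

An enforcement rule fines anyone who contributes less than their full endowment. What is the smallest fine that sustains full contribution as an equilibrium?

5.18 labor-hours

Given the others contribute fully, the best deviation is to contribute 0 (any partial contribution still incurs the fine and gives up units whose private return 0.4250 is below 1).
Deviating from 9 to 0 saves 9 labor-hours but forfeits the deviator's share of the drop in the canal-maintenance pool: 1.7/4 × 9 = 3.82.
So the deviation gain is 9 − 3.82 = 5.18, and the fine must be at least 5.18 labor-hours to wipe it out.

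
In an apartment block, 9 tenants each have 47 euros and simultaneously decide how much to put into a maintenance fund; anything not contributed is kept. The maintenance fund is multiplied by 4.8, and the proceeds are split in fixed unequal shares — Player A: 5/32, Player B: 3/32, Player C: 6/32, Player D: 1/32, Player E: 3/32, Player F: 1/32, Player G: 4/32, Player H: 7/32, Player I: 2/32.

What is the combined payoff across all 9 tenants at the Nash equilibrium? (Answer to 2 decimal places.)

A player with share s gets back 4.8·s per unit contributed, so full contribution is dominant for anyone with s > 1/4.8 = 0.2083 and zero contribution is dominant for anyone below.
Only Player H (7/32) clears that bar, contributing 47; the remaining 8 contribute 0. Total contributed: 47.
The maintenance fund pays out 4.8 × 47 = 225.60 in total (split across the unequal shares, but the aggregate is all that matters for the group sum).
The 8 free-riders keep 47 each, adding 376. Group total = 376 + 225.60 = 601.60.

601.60 euros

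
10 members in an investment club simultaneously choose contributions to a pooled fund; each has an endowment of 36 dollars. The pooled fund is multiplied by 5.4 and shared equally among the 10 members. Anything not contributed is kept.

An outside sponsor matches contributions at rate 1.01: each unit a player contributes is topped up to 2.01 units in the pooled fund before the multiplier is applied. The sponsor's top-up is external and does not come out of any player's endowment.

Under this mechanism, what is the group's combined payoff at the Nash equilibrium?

The effective private return per unit is now 5.4 × 2.01 / 10 = 1.0854 > 1, so every player's dominant strategy flips to full contribution.
So the Nash equilibrium is full contribution by all 10; the group earns 5.4 × 2.01 × 360 = 3907.44.

3907.44 dollars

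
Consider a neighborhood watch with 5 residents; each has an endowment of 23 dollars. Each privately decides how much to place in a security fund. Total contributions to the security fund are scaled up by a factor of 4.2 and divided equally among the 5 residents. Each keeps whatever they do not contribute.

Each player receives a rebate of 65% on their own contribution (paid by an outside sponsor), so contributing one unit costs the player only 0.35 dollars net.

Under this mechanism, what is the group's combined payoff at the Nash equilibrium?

The effective private return per unit is now (4.2/5) / 0.35 = 2.4000 > 1, so every player's dominant strategy flips to full contribution.
So the Nash equilibrium is full contribution by all 5; the group earns 5 × (23 × 0.65 + 4.2 × 23) = 557.75.

557.75 dollars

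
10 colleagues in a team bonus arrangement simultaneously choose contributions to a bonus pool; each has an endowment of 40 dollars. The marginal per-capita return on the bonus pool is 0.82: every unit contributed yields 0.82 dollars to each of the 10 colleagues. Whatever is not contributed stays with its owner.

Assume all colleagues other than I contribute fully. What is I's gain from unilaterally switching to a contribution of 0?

Switching from a contribution of 40 to 0 lets I keep an extra 40 dollars, but lowers the bonus pool by 40, which costs I their own share of that drop: 0.82 × 40 = 32.80.
Net gain = 40 − 32.80 = 7.20. The private return per contributed unit (0.82) is below 1, so free-riding is indeed the best response regardless of what the others do.

7.20 dollars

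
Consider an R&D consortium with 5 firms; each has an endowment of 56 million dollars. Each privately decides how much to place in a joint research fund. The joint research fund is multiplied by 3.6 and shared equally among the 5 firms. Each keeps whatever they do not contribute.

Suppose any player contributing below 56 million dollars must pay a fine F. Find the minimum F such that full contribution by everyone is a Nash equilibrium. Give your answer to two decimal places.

15.68 million dollars

Given the others contribute fully, the best deviation is to contribute 0 (any partial contribution still incurs the fine and gives up units whose private return 0.7200 is below 1).
Deviating from 56 to 0 saves 56 million dollars but forfeits the deviator's share of the drop in the joint research fund: 3.6/5 × 56 = 40.32.
So the deviation gain is 56 − 40.32 = 15.68, and the fine must be at least 15.68 million dollars to wipe it out.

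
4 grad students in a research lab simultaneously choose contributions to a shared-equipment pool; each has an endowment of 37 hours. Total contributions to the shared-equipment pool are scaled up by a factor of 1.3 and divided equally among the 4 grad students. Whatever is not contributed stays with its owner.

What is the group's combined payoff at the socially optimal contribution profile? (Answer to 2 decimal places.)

192.40 hours

Each contributed unit returns 1.300 to the group as a whole (0.3250 to each of 4 players), which exceeds 1, so the social optimum is full contribution: group total = 1.300 × 148 = 192.40.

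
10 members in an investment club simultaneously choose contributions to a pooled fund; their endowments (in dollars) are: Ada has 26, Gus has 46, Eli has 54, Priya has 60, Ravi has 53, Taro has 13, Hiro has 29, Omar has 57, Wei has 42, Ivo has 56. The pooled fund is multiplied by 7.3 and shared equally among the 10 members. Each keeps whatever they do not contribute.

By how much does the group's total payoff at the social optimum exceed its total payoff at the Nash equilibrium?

2746.80 dollars

The private return per contributed unit is 7.3/10 = 0.7300 < 1 for every player regardless of endowment, so the Nash equilibrium is zero contribution and the group total is Σ E_j = 26 + 46 + 54 + 60 + 53 + 13 + 29 + 57 + 42 + 56 = 436.
Each contributed unit returns 7.300 to the group, so the social optimum is full contribution by everyone: group total = 7.300 × 436 = 3182.80.
Efficiency loss = (7.300 − 1) × 436 = 2746.80.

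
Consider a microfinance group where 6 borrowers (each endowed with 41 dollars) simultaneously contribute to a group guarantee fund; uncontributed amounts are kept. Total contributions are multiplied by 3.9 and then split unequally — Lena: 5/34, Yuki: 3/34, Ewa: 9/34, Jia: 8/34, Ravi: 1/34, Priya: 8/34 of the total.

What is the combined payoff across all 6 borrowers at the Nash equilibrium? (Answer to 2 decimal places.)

364.90 dollars

For player j, contributing a unit is worthwhile iff 3.9 × (j's share) ≥ 1, i.e. iff j's share is at least 0.2564.
Ewa alone (share 9/34) is above the threshold, contributing 41; the remaining 5 contribute 0. Total contributed: 41.
The group guarantee fund pays out 3.9 × 41 = 159.90 in total (split across the unequal shares, but the aggregate is all that matters for the group sum).
The 5 free-riders keep 41 each, adding 205. Group total = 205 + 159.90 = 364.90.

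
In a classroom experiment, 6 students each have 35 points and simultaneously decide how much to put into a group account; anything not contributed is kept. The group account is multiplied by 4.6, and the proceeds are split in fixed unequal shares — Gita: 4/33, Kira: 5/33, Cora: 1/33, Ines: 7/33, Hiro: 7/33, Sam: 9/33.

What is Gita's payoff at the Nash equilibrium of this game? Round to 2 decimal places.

54.52 points

Each unit j contributes comes back to j as 4.6 × (j's share), so j prefers to contribute only if that share exceeds 1/4.6 = 0.2174; otherwise keeping the unit dominates.
The only share above 0.2174 is Sam's 9/33, contributing 35; the remaining 5 contribute 0. Total contributed: 35.
Gita keeps 35 and receives 4.6 × 35 × 4/33 = 19.52 from the group account, for a payoff of 54.52.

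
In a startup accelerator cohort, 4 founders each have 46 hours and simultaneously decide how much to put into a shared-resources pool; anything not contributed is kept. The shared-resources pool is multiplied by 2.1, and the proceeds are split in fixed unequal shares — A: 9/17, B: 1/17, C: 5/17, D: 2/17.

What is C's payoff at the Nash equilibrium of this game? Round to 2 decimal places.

Each unit j contributes comes back to j as 2.1 × (j's share), so j prefers to contribute only if that share exceeds 1/2.1 = 0.4762; otherwise keeping the unit dominates.
The only share above 0.4762 is A's 9/17, contributing 46; the remaining 3 contribute 0. Total contributed: 46.
C keeps 46 and receives 2.1 × 46 × 5/17 = 28.41 from the shared-resources pool, for a payoff of 74.41.

74.41 hours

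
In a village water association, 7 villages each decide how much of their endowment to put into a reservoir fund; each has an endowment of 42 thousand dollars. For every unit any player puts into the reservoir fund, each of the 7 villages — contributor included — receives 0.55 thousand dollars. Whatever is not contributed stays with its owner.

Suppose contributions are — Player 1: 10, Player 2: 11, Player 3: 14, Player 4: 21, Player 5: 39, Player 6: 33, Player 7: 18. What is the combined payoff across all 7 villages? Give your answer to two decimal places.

710.10 thousand dollars

Total contributed: 10 + 11 + 14 + 21 + 39 + 33 + 18 = 146; total kept: 7 × 42 − 146 = 148.
The reservoir fund pays out 0.55 × 7 × 146 = 562.10 in aggregate.
Group total = 148 + 562.10 = 710.10.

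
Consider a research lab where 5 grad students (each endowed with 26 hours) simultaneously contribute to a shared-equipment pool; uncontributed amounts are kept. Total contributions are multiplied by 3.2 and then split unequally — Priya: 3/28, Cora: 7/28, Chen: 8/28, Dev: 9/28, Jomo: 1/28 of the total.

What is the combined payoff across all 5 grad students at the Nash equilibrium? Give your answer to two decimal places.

187.20 hours

Player j's private return per contributed unit is 3.2 × (j's share). Contributing is weakly dominant for j when that share is at least 1/3.2 = 0.3125, and contributing 0 is dominant otherwise.
The only share above 0.3125 is Dev's 9/28, contributing 26; the remaining 4 contribute 0. Total contributed: 26.
The shared-equipment pool pays out 3.2 × 26 = 83.20 in total (split across the unequal shares, but the aggregate is all that matters for the group sum).
The 4 free-riders keep 26 each, adding 104. Group total = 104 + 83.20 = 187.20.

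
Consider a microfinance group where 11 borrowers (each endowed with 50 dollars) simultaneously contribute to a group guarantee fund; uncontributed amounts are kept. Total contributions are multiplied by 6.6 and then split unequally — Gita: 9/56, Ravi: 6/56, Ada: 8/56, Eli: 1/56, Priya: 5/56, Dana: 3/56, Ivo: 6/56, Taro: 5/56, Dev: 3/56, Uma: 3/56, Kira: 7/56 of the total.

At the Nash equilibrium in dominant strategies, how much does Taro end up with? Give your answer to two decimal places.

A player with share s gets back 6.6·s per unit contributed, so full contribution is dominant for anyone with s > 1/6.6 = 0.1515 and zero contribution is dominant for anyone below.
Only Gita (9/56) clears that bar, contributing 50; the remaining 10 contribute 0. Total contributed: 50.
Taro keeps 50 and receives 6.6 × 50 × 5/56 = 29.46 from the group guarantee fund, for a payoff of 79.46.

79.46 dollars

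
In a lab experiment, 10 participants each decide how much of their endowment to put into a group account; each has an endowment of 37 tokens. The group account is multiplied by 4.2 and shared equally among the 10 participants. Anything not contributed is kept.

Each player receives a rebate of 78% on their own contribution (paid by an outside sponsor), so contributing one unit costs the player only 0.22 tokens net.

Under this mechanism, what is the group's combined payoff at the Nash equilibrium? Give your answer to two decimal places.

With the mechanism, a contributed unit returns (4.2/10) / 0.22 = 1.9091 per unit of net cost to the contributor — now above 1 — so contributing fully is weakly dominant for every player.
At the Nash equilibrium everyone contributes 37. Group total payoff = 10 × (37 × 0.78 + 4.2 × 37) = 1842.60.

1842.60 tokens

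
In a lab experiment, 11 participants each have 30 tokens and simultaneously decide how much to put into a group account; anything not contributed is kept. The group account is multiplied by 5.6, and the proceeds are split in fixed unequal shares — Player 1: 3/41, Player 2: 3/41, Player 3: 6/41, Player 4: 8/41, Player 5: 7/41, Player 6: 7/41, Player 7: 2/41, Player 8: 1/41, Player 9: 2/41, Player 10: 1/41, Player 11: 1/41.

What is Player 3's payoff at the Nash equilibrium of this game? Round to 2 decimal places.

For player j, contributing a unit is worthwhile iff 5.6 × (j's share) ≥ 1, i.e. iff j's share is at least 0.1786.
Player 4 alone (share 8/41) is above the threshold, contributing 30; the remaining 10 contribute 0. Total contributed: 30.
Player 3 keeps 30 and receives 5.6 × 30 × 6/41 = 24.59 from the group account, for a payoff of 54.59.

54.59 tokens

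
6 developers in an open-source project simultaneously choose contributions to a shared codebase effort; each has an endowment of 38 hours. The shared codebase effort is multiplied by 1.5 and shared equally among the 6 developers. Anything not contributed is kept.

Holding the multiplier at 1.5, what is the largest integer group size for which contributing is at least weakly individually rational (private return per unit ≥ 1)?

1

Private return per unit is 1.5/(group size), which is ≥ 1 whenever the group size is ≤ 1.5.
The largest such integer is 1.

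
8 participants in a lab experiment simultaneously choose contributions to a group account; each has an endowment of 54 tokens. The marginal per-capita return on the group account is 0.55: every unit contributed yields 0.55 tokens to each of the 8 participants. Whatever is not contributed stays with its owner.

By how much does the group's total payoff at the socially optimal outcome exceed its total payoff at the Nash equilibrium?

1468.80 tokens

The private return per contributed unit is 0.55 < 1, so contributing 0 is dominant for every player. At the Nash equilibrium everyone keeps their 54, and the group total is 8 × 54 = 432.
Each contributed unit returns 4.400 to the group as a whole (0.55 to each of 8 players), which exceeds 1, so the social optimum is full contribution: group total = 4.400 × 432 = 1900.80.
Efficiency loss = 1900.80 − 432 = 1468.80.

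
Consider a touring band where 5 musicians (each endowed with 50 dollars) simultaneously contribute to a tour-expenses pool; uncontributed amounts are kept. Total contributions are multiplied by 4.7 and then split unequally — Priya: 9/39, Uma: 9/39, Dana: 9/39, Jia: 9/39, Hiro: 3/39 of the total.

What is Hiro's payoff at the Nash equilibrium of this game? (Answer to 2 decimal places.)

122.31 dollars

For player j, contributing a unit is worthwhile iff 4.7 × (j's share) ≥ 1, i.e. iff j's share is at least 0.2128.
Priya, Uma, Dana and Jia are above the threshold, contributing 50 each; the remaining 1 contribute 0. Total contributed: 200.
Hiro keeps 50 and receives 4.7 × 200 × 3/39 = 72.31 from the tour-expenses pool, for a payoff of 122.31.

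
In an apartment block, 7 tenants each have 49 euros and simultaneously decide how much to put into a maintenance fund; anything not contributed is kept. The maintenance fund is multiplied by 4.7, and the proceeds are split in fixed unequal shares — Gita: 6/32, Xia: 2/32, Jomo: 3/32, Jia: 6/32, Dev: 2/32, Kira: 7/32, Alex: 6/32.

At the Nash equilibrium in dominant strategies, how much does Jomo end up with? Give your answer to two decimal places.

For player j, contributing a unit is worthwhile iff 4.7 × (j's share) ≥ 1, i.e. iff j's share is at least 0.2128.
Kira alone (share 7/32) is above the threshold, contributing 49; the remaining 6 contribute 0. Total contributed: 49.
Jomo keeps 49 and receives 4.7 × 49 × 3/32 = 21.59 from the maintenance fund, for a payoff of 70.59.

70.59 euros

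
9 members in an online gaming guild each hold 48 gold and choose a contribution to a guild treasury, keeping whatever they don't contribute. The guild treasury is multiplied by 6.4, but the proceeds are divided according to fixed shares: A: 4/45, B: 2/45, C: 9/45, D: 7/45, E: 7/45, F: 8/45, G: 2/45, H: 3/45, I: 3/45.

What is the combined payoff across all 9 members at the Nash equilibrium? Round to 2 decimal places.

Each unit j contributes comes back to j as 6.4 × (j's share), so j prefers to contribute only if that share exceeds 1/6.4 = 0.1563; otherwise keeping the unit dominates.
C and F clear that bar, contributing 48 each; the remaining 7 contribute 0. Total contributed: 96.
The guild treasury pays out 6.4 × 96 = 614.40 in total (split across the unequal shares, but the aggregate is all that matters for the group sum).
The 7 free-riders keep 48 each, adding 336. Group total = 336 + 614.40 = 950.40.

950.40 gold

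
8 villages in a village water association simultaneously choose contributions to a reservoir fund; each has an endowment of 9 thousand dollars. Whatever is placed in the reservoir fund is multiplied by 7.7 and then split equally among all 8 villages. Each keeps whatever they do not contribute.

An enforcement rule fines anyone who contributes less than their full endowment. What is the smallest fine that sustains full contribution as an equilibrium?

Given the others contribute fully, the best deviation is to contribute 0 (any partial contribution still incurs the fine and gives up units whose private return 0.9625 is below 1).
Deviating from 9 to 0 saves 9 thousand dollars but forfeits the deviator's share of the drop in the reservoir fund: 7.7/8 × 9 = 8.66.
So the deviation gain is 9 − 8.66 = 0.34, and the fine must be at least 0.34 thousand dollars to wipe it out.

0.34 thousand dollars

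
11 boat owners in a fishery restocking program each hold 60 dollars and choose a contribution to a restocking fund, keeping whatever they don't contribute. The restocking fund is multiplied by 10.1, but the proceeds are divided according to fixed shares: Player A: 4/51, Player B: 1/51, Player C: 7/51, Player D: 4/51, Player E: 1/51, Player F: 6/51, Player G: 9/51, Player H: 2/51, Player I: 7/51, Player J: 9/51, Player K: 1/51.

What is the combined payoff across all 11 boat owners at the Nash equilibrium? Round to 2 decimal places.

Each unit j contributes comes back to j as 10.1 × (j's share), so j prefers to contribute only if that share exceeds 1/10.1 = 0.0990; otherwise keeping the unit dominates.
The shares above 0.0990 belong to Player C, Player F, Player G, Player I and Player J, contributing 60 each; the remaining 6 contribute 0. Total contributed: 300.
The restocking fund pays out 10.1 × 300 = 3030.00 in total (split across the unequal shares, but the aggregate is all that matters for the group sum).
The 6 free-riders keep 60 each, adding 360. Group total = 360 + 3030.00 = 3390.00.

3390.00 dollars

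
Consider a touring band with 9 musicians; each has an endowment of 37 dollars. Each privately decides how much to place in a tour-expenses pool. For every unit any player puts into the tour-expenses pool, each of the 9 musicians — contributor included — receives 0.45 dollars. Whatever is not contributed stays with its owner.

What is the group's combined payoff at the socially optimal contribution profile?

1348.65 dollars

Each contributed unit returns 4.050 to the group as a whole (0.45 to each of 9 players), which exceeds 1, so the social optimum is full contribution: group total = 4.050 × 333 = 1348.65.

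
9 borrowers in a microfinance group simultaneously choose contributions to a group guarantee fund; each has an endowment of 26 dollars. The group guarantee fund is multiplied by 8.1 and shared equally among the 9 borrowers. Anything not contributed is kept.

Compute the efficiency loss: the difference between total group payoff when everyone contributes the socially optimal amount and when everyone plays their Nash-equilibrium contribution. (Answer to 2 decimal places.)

1661.40 dollars

Each contributed unit returns 8.1/9 = 0.9000 to its contributor — below 1 — so contributing 0 is dominant for every player. At the Nash equilibrium everyone keeps their 26, and the group total is 9 × 26 = 234.
Each contributed unit returns 8.100 to the group as a whole (0.9000 to each of 9 players), which exceeds 1, so the social optimum is full contribution: group total = 8.100 × 234 = 1895.40.
Efficiency loss = 1895.40 − 234 = 1661.40.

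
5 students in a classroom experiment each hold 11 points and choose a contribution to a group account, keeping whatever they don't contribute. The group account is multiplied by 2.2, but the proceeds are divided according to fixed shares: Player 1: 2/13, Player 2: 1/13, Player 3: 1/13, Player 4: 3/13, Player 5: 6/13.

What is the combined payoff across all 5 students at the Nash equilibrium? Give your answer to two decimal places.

68.20 points

Each unit j contributes comes back to j as 2.2 × (j's share), so j prefers to contribute only if that share exceeds 1/2.2 = 0.4545; otherwise keeping the unit dominates.
Player 5 alone (share 6/13) is above the threshold, contributing 11; the remaining 4 contribute 0. Total contributed: 11.
The group account pays out 2.2 × 11 = 24.20 in total (split across the unequal shares, but the aggregate is all that matters for the group sum).
The 4 free-riders keep 11 each, adding 44. Group total = 44 + 24.20 = 68.20.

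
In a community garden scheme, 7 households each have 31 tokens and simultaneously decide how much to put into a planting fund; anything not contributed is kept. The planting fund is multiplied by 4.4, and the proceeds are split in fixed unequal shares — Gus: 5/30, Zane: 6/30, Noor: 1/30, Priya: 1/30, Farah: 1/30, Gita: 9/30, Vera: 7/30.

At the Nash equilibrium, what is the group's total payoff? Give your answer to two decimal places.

427.80 tokens

Player j's private return per contributed unit is 4.4 × (j's share). Contributing is weakly dominant for j when that share is at least 1/4.4 = 0.2273, and contributing 0 is dominant otherwise.
The shares above 0.2273 belong to Gita and Vera, contributing 31 each; the remaining 5 contribute 0. Total contributed: 62.
The planting fund pays out 4.4 × 62 = 272.80 in total (split across the unequal shares, but the aggregate is all that matters for the group sum).
The 5 free-riders keep 31 each, adding 155. Group total = 155 + 272.80 = 427.80.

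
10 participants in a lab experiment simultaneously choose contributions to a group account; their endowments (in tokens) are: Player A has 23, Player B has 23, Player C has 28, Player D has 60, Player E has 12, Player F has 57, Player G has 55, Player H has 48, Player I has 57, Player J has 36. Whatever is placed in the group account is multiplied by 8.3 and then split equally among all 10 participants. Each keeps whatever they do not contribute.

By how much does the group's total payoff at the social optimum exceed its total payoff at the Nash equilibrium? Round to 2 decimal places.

2912.70 tokens

The private return per contributed unit is 8.3/10 = 0.8300 < 1 for every player regardless of endowment, so the Nash equilibrium is zero contribution and the group total is Σ E_j = 23 + 23 + 28 + 60 + 12 + 57 + 55 + 48 + 57 + 36 = 399.
Each contributed unit returns 8.300 to the group, so the social optimum is full contribution by everyone: group total = 8.300 × 399 = 3311.70.
Efficiency loss = (8.300 − 1) × 399 = 2912.70.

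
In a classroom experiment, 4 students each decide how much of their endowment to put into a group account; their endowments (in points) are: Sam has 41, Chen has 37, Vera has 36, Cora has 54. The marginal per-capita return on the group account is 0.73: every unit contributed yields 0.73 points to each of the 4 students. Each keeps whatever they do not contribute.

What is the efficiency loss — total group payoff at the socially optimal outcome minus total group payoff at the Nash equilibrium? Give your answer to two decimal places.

The private return per contributed unit is 0.73 < 1 for everyone, so the Nash equilibrium is zero contribution and the group total is Σ E_j = 41 + 37 + 36 + 54 = 168.
Each contributed unit returns 2.920 to the group, so the social optimum is full contribution by everyone: group total = 2.920 × 168 = 490.56.
Efficiency loss = (2.920 − 1) × 168 = 322.56.

322.56 points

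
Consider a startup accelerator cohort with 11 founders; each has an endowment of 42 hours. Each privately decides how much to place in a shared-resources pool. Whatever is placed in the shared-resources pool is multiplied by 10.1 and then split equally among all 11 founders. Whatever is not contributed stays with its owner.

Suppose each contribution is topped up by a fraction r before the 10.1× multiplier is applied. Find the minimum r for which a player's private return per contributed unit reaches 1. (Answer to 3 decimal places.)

0.089

With matching at rate r, one contributed unit becomes (1 + r) in the shared-resources pool and returns 10.1 × (1 + r) / 11 to the contributor.
Setting this equal to 1: 1 + r = 11/10.1 = 1.0891.
So the minimum matching rate is r = 1.0891 − 1 = 0.089.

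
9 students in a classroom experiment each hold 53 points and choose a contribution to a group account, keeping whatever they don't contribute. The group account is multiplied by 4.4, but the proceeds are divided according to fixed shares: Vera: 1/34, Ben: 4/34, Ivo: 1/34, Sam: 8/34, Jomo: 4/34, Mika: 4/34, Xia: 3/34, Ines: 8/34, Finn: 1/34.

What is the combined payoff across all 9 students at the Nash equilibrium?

Each unit j contributes comes back to j as 4.4 × (j's share), so j prefers to contribute only if that share exceeds 1/4.4 = 0.2273; otherwise keeping the unit dominates.
The shares above 0.2273 belong to Sam and Ines, contributing 53 each; the remaining 7 contribute 0. Total contributed: 106.
The group account pays out 4.4 × 106 = 466.40 in total (split across the unequal shares, but the aggregate is all that matters for the group sum).
The 7 free-riders keep 53 each, adding 371. Group total = 371 + 466.40 = 837.40.

837.40 points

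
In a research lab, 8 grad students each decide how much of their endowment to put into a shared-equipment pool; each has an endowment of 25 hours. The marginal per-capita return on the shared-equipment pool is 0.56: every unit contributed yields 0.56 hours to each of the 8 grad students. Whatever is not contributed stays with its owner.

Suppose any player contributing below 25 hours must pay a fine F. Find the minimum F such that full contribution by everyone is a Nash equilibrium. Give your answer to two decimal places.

11.00 hours

Given the others contribute fully, the best deviation is to contribute 0 (any partial contribution still incurs the fine and gives up units whose private return 0.56 is below 1).
Deviating from 25 to 0 saves 25 hours but forfeits the deviator's share of the drop in the shared-equipment pool: 0.56 × 25 = 14.00.
So the deviation gain is 25 − 14.00 = 11.00, and the fine must be at least 11.00 hours to wipe it out.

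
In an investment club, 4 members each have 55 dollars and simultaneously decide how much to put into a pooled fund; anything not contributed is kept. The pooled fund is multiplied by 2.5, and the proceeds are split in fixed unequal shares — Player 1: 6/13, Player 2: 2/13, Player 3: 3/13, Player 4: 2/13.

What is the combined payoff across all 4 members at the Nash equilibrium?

A player with share s gets back 2.5·s per unit contributed, so full contribution is dominant for anyone with s > 1/2.5 = 0.4000 and zero contribution is dominant for anyone below.
Player 1 alone (share 6/13) is above the threshold, contributing 55; the remaining 3 contribute 0. Total contributed: 55.
The pooled fund pays out 2.5 × 55 = 137.50 in total (split across the unequal shares, but the aggregate is all that matters for the group sum).
The 3 free-riders keep 55 each, adding 165. Group total = 165 + 137.50 = 302.50.

302.50 dollars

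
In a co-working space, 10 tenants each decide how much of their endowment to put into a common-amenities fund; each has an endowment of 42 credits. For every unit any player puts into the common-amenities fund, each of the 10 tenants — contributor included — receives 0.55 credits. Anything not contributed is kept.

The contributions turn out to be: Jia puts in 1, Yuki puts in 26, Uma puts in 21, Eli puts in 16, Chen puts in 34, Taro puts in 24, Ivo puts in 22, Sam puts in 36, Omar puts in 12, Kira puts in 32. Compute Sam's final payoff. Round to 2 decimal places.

Total contributed: 1 + 26 + 21 + 16 + 34 + 24 + 22 + 36 + 12 + 32 = 224.
Each receives 0.55 × 224 = 123.20 from the common-amenities fund.
Sam keeps 42 − 36 = 6, so Sam's payoff is 6 + 123.20 = 129.20.

129.20 credits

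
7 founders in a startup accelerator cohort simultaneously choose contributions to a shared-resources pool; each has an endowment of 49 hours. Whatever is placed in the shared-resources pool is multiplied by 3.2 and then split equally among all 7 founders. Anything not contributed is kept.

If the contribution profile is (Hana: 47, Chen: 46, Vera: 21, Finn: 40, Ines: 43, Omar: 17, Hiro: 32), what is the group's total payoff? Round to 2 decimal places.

Total contributed: 47 + 46 + 21 + 40 + 43 + 17 + 32 = 246; total kept: 7 × 49 − 246 = 97.
The shared-resources pool pays out 3.2 × 246 = 787.20 in aggregate.
Group total = 97 + 787.20 = 884.20.

884.20 hours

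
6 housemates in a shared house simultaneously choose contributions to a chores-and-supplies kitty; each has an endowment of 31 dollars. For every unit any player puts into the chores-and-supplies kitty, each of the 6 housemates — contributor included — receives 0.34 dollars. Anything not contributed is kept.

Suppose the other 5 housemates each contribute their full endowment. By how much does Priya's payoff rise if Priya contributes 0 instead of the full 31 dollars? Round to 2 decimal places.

Switching from a contribution of 31 to 0 lets Priya keep an extra 31 dollars, but lowers the chores-and-supplies kitty by 31, which costs Priya their own share of that drop: 0.34 × 31 = 10.54.
Net gain = 31 − 10.54 = 20.46. The private return per contributed unit (0.34) is below 1, so free-riding is indeed the best response regardless of what the others do.

20.46 dollars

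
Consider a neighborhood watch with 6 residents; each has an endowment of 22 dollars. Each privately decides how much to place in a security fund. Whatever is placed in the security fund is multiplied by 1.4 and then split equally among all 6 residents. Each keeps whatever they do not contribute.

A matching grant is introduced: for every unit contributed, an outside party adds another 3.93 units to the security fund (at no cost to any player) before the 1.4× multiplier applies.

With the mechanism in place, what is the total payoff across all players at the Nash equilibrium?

911.06 dollars

The effective private return per unit is now 1.4 × 4.93 / 6 = 1.1503 > 1, so every player's dominant strategy flips to full contribution.
So the Nash equilibrium is full contribution by all 6; the group earns 1.4 × 4.93 × 132 = 911.06.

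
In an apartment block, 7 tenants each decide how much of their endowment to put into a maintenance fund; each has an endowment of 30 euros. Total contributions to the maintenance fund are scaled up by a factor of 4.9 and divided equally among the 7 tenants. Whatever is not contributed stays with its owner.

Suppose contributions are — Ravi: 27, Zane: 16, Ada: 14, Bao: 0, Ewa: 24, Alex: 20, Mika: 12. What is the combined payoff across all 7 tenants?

Total contributed: 27 + 16 + 14 + 0 + 24 + 20 + 12 = 113; total kept: 7 × 30 − 113 = 97.
The maintenance fund pays out 4.9 × 113 = 553.70 in aggregate.
Group total = 97 + 553.70 = 650.70.

650.70 euros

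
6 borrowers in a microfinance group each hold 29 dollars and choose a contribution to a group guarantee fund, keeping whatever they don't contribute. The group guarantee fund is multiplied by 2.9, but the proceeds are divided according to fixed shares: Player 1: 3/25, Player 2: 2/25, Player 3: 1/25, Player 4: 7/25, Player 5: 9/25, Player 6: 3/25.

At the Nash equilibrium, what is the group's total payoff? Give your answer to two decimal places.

A player with share s gets back 2.9·s per unit contributed, so full contribution is dominant for anyone with s > 1/2.9 = 0.3448 and zero contribution is dominant for anyone below.
Player 5 alone (share 9/25) is above the threshold, contributing 29; the remaining 5 contribute 0. Total contributed: 29.
The group guarantee fund pays out 2.9 × 29 = 84.10 in total (split across the unequal shares, but the aggregate is all that matters for the group sum).
The 5 free-riders keep 29 each, adding 145. Group total = 145 + 84.10 = 229.10.

229.10 dollars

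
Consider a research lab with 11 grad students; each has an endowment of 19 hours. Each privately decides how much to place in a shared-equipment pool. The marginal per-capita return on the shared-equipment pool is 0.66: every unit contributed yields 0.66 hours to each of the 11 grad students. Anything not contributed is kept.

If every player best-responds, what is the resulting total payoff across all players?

The private return per contributed unit is 0.66 < 1, so contributing 0 is dominant for every player. At the Nash equilibrium everyone keeps their 19, and the group total is 11 × 19 = 209.

209.00 hours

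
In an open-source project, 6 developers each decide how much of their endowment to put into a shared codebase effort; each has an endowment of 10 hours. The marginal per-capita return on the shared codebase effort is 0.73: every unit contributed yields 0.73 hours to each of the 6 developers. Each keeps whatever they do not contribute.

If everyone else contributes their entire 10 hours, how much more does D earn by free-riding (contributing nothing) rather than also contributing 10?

2.70 hours

Switching from a contribution of 10 to 0 lets D keep an extra 10 hours, but lowers the shared codebase effort by 10, which costs D their own share of that drop: 0.73 × 10 = 7.30.
Net gain = 10 − 7.30 = 2.70. The private return per contributed unit (0.73) is below 1, so free-riding is indeed the best response regardless of what the others do.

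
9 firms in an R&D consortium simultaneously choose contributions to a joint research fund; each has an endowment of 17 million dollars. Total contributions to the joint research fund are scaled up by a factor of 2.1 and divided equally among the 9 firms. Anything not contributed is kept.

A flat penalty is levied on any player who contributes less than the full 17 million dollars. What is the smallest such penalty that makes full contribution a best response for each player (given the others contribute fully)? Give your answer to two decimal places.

Given the others contribute fully, the best deviation is to contribute 0 (any partial contribution still incurs the fine and gives up units whose private return 0.2333 is below 1).
Deviating from 17 to 0 saves 17 million dollars but forfeits the deviator's share of the drop in the joint research fund: 2.1/9 × 17 = 3.97.
So the deviation gain is 17 − 3.97 = 13.03, and the fine must be at least 13.03 million dollars to wipe it out.

13.03 million dollars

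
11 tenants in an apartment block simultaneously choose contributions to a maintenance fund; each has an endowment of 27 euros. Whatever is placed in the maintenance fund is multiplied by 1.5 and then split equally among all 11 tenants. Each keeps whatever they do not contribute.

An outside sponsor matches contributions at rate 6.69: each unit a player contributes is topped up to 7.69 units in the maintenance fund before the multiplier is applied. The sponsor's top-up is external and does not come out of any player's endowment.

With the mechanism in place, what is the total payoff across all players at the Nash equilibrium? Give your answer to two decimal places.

3425.90 euros

Under the mechanism each unit contributed yields 1.5 × 7.69 / 11 = 1.0486 back to its contributor per unit of net cost, which exceeds 1, making full contribution the dominant choice for everyone.
So the Nash equilibrium is full contribution by all 11; the group earns 1.5 × 7.69 × 297 = 3425.90.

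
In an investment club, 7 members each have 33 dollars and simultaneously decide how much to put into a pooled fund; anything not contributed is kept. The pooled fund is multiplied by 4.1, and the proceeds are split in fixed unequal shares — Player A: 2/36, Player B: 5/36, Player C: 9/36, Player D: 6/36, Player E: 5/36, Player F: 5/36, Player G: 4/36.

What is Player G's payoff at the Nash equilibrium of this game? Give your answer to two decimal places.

A player with share s gets back 4.1·s per unit contributed, so full contribution is dominant for anyone with s > 1/4.1 = 0.2439 and zero contribution is dominant for anyone below.
The only share above 0.2439 is Player C's 9/36, contributing 33; the remaining 6 contribute 0. Total contributed: 33.
Player G keeps 33 and receives 4.1 × 33 × 4/36 = 15.03 from the pooled fund, for a payoff of 48.03.

48.03 dollars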